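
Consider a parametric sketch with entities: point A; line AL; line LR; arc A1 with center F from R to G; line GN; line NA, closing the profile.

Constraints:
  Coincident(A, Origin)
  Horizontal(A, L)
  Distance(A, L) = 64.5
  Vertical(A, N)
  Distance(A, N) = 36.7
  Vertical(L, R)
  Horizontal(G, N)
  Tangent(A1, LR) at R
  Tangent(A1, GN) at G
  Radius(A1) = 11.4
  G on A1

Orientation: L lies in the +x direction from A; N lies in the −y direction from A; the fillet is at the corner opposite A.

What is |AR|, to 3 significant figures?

69.3

The virtual corner opposite A is at (64.5, -36.7). Since A1 is tangent to LR there, FR ⟂ LR and the tangent condition forces FG to be normal to GN, with radius 11.4, so the center F sits 11.4 in from both sides at F = (53.1, -25.3). That places the tangent points at R = (64.5, -25.3) on LR and G = (53.1, -36.7) on GN. Then |AR| = |R − A| = 69.3.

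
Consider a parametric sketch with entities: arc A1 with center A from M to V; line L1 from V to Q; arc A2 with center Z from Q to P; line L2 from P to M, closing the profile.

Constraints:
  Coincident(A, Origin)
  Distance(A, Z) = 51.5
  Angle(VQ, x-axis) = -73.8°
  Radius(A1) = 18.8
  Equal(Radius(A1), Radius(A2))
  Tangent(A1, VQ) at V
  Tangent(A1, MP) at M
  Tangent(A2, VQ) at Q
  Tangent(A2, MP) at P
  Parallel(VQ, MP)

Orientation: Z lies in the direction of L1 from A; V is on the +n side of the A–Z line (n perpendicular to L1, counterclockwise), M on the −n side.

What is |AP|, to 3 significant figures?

54.8

Tangency of A1 to both parallel lines with radius 18.8 puts V and M at A ± 18.8·n: V = (18.1, 5.25), M = (-18.1, -5.25). Equal radii place Q and P the same way about Z: Q = Z + 18.8·n = (32.4, -44.2), P = Z − 18.8·n = (-3.69, -54.7). Then |AP| = |P − A| = 54.8.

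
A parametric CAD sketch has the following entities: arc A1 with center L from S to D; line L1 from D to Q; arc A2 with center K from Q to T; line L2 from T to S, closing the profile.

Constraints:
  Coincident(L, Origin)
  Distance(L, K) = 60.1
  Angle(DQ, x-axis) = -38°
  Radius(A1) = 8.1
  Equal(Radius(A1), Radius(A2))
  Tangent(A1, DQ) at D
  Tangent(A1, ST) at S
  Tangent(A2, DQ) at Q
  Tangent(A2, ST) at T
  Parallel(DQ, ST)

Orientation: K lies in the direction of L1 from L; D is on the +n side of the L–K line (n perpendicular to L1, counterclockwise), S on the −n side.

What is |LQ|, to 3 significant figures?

60.6

Tangency of A1 to both parallel lines with radius 8.1 puts D and S at L ± 8.1·n: D = (4.99, 6.38), S = (-4.99, -6.38). Equal radii place Q and T the same way about K: Q = K + 8.1·n = (52.3, -30.6), T = K − 8.1·n = (42.4, -43.4). Then |LQ| = |Q − L| = 60.6.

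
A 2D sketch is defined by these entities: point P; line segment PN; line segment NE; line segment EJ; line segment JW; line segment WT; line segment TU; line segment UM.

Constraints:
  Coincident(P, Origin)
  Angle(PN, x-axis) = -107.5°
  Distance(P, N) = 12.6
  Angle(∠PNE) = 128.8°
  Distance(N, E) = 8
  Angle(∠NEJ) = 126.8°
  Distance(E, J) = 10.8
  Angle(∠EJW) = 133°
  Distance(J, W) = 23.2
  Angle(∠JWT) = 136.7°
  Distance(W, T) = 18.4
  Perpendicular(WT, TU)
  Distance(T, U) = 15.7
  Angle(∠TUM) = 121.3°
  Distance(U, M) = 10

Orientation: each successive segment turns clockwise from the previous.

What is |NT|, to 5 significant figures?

42.657

∠EJW = 133.0° gives JW at 101.10° from the x-axis; with |JW| = 23.2, W = (-24.878, 13.550). ∠JWT = 136.7° gives WT at 57.800° from the x-axis; with |WT| = 18.4, T = (-15.073, 29.120). Then |NT| = |T − N| = 42.657.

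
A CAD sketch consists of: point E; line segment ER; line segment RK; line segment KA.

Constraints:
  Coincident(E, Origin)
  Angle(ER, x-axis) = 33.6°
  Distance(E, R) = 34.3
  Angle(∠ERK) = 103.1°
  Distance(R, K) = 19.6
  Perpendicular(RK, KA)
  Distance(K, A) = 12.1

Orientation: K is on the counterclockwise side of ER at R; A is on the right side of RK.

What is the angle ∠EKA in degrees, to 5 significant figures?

140.67°

∠ERK = 103.1°, so RK runs at 33.6° + (180° − 103.1°) = 110.50° from the x-axis; with |RK| = 19.6, K = R + 19.6·(cos 110.50°, sin 110.50°) = (21.705, 37.340). RK is perpendicular to KA; with |KA| = 12.1 on the right of RK, A = K + 12.1·(0.93667, 0.35021) = (33.039, 41.578). Then cos ∠EKA = KE·KA / (|KE||KA|), giving 140.67°.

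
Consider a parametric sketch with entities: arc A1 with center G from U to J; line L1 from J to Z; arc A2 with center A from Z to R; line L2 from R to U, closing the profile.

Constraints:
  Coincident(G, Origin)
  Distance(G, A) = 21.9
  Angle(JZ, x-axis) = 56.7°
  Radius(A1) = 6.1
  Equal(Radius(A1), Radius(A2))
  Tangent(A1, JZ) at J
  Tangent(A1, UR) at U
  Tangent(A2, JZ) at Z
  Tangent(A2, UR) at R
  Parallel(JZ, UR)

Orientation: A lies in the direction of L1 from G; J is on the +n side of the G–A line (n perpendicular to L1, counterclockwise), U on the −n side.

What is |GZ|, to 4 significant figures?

22.73

The slot axis is L1's direction at 56.7°, so u = (cos 56.7°, sin 56.7°) = (0.5490, 0.8358) and n = (−sin 56.7°, cos 56.7°) = (-0.8358, 0.5490). G is at the origin and A lies 21.9 along u from G, so A = 21.9·u = (12.02, 18.30). Tangency of A1 to both parallel lines with radius 6.1 puts J and U at G ± 6.1·n: J = (-5.098, 3.349), U = (5.098, -3.349). Equal radii place Z and R the same way about A: Z = A + 6.1·n = (6.925, 21.65), R = A − 6.1·n = (17.12, 14.96). Then |GZ| = |Z − G| = 22.73.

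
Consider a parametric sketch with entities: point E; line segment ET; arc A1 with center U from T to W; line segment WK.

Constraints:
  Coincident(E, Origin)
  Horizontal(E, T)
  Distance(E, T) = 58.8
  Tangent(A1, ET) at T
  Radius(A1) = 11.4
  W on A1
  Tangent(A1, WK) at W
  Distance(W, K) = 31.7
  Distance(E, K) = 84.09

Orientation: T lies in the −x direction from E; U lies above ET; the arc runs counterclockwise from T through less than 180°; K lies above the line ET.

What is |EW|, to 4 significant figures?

54.23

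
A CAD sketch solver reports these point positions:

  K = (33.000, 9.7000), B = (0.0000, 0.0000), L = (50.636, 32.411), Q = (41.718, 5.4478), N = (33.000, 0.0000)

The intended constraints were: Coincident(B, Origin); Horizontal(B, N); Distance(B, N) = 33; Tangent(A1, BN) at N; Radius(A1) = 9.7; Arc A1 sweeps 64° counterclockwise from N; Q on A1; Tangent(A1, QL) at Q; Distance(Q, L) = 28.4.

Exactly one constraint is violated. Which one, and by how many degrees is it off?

Tangent(A1, QL) at Q — off by 7.70°.

B = (0.00, 0.00) ✓; B.y = 0.00, N.y = 0.00 ✓; |BN| = 33.00 ✓; ∠(KN, NB) = 90.00° ✓; |KN| = 9.700 ✓; bearing(K→Q) − bearing(K→N) = 64.00° ✓; |KQ| = 9.700 ✓; ∠(KQ, QL) = 82.30° ✗; |QL| = 28.40 ✓.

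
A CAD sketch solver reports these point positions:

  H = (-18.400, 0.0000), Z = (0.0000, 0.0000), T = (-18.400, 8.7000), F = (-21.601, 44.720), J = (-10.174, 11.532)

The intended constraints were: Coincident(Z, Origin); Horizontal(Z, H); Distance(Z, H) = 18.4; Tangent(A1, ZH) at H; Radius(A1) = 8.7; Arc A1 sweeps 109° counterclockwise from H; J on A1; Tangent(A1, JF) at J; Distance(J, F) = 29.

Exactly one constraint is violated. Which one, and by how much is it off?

Distance(J, F) = 29 — off by 6.10.

Z = (0.00, 0.00) ✓; Z.y = 0.00, H.y = 0.00 ✓; |ZH| = 18.40 ✓; ∠(TH, HZ) = 90.00° ✓; |TH| = 8.700 ✓; bearing(T→J) − bearing(T→H) = 109.0° ✓; |TJ| = 8.700 ✓; ∠(TJ, JF) = 90.00° ✓; |JF| = 35.10 ✗.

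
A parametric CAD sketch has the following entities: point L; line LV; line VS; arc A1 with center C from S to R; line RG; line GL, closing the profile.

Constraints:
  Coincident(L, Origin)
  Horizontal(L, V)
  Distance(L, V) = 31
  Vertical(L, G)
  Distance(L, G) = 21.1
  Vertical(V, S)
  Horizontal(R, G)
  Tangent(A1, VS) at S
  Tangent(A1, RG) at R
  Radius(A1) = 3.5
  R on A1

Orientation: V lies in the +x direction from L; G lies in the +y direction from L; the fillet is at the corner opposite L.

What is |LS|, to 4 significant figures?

35.65

L is at the origin; LV is horizontal with |LV| = 31.0 and V on the +x side, so V = (31.00, 0.000). LG is vertical with |LG| = 21.1 and G on the +y side, so G = (0.000, 21.10). The virtual corner opposite L is at (31.00, 21.10). Tangency of A1 to VS means the radius CS is perpendicular to VS and the tangent condition forces CR to be normal to RG, with radius 3.5, so the center C sits 3.5 in from both sides at C = (27.50, 17.60). That places the tangent points at S = (31.00, 17.60) on VS and R = (27.50, 21.10) on RG. Then |LS| = |S − L| = 35.65.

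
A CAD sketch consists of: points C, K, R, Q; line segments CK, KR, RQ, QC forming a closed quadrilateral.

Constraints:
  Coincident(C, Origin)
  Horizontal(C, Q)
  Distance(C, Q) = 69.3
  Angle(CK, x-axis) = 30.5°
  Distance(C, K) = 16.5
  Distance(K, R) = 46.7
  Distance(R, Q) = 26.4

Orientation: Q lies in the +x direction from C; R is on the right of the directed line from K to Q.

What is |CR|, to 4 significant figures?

55.21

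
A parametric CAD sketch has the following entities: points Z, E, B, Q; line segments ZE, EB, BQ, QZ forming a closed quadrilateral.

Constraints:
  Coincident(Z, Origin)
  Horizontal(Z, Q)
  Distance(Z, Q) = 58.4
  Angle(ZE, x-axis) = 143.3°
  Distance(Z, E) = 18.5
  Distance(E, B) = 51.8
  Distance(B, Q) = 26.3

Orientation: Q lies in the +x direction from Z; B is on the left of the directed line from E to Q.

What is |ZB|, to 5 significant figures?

39.763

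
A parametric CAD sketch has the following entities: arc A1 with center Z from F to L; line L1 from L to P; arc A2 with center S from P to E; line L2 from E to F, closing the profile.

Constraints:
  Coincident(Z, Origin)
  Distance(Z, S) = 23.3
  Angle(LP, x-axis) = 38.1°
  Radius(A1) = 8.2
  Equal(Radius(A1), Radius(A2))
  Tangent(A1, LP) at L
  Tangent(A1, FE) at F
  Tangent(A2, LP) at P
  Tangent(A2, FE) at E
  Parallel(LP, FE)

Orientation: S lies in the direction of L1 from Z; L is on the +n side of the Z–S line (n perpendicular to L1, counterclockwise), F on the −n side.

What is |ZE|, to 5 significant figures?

24.701

The slot axis is L1's direction at 38.1°, so u = (cos 38.1°, sin 38.1°) = (0.78694, 0.61704) and n = (−sin 38.1°, cos 38.1°) = (-0.61704, 0.78694). Z is at the origin and S lies 23.3 along u from Z, so S = 23.3·u = (18.336, 14.377). Tangency of A1 to both parallel lines with radius 8.2 puts L and F at Z ± 8.2·n: L = (-5.0597, 6.4529), F = (5.0597, -6.4529). Equal radii place P and E the same way about S: P = S + 8.2·n = (13.276, 20.830), E = S − 8.2·n = (23.395, 7.9241). Then |ZE| = |E − Z| = 24.701.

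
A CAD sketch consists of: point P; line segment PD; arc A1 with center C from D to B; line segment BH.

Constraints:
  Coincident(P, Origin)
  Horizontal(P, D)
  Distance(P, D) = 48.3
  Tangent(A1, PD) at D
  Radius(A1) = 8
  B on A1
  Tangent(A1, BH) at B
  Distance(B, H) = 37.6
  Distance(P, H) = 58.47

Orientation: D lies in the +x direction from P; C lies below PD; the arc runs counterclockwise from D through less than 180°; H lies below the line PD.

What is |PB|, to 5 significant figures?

40.995

Checks: P.y = 0.00, D.y = 0.00 ✓; |CB| = 8.000 ✓; ∠(CB, BH) = 90.00° ✓; |BH| = 37.60 ✓; |PH| = 58.47 ✓.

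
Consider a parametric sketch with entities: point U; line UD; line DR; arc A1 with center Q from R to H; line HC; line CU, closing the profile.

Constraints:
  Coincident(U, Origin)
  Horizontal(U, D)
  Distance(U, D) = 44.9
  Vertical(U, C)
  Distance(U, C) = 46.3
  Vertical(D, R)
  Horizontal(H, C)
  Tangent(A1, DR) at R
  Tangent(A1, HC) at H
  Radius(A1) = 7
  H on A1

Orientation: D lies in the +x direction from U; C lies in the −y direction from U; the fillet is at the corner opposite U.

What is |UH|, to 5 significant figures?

59.834

U is at the origin; UD is horizontal with |UD| = 44.9 and D on the +x side, so D = (44.900, 0.0000). U and C share the same x with |UC| = 46.3 and C on the −y side, so C = (0.0000, -46.300). The virtual corner opposite U is at (44.900, -46.300). Since A1 is tangent to DR there, QR ⟂ DR and A1 meets HC tangentially, so QH is at right angles to HC, with radius 7.0, so the center Q sits 7.0 in from both sides at Q = (37.900, -39.300). That places the tangent points at R = (44.900, -39.300) on DR and H = (37.900, -46.300) on HC. Then |UH| = |H − U| = 59.834.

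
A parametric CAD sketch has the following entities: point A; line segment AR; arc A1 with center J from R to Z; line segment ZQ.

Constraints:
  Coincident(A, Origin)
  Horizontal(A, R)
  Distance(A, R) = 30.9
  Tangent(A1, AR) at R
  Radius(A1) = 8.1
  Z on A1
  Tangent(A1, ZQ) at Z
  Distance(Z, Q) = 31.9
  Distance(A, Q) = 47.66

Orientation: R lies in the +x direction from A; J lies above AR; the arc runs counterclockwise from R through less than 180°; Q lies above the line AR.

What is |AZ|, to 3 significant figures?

40.0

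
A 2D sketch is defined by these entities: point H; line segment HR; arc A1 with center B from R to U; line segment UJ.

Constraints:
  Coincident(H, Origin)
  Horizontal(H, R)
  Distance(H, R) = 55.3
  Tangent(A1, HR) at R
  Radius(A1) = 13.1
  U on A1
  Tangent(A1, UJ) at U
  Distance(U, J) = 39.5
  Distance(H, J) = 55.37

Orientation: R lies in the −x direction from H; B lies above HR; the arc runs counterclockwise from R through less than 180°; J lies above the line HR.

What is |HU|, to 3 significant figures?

43.8

Checks: |BU| = 13.10 ✓; ∠(BU, UJ) = 90.00° ✓; |UJ| = 39.50 ✓; |HJ| = 55.37 ✓.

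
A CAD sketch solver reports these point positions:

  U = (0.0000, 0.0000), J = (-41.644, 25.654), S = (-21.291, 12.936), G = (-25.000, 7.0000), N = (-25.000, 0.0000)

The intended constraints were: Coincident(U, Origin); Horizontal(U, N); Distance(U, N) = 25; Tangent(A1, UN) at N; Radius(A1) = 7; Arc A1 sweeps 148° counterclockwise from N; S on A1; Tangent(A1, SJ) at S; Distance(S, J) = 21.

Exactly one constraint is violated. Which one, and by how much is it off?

Distance(S, J) = 21 — off by 3.00.

U = (0.00, 0.00) ✓; U.y = 0.00, N.y = 0.00 ✓; |UN| = 25.00 ✓; ∠(GN, NU) = 90.00° ✓; |GN| = 7.000 ✓; bearing(G→S) − bearing(G→N) = 148.0° ✓; |GS| = 6.999 ✓; ∠(GS, SJ) = 90.00° ✓; |SJ| = 24.00 ✗.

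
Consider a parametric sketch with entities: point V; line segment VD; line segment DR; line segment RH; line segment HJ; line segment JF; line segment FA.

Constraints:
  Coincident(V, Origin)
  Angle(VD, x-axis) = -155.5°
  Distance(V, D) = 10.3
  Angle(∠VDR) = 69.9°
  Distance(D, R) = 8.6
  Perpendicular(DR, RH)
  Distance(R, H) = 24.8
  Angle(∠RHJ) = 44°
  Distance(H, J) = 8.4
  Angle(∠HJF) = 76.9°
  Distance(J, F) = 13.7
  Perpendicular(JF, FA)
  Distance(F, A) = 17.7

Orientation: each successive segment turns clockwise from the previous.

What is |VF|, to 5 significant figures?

11.170

∠RHJ = 44.0° gives HJ at -131.60° from the x-axis; with |HJ| = 8.4, J = (9.1175, -0.075559). ∠HJF = 76.9° gives JF at 125.30° from the x-axis; with |JF| = 13.7, F = (1.2009, 11.106). Then |VF| = |F − V| = 11.170.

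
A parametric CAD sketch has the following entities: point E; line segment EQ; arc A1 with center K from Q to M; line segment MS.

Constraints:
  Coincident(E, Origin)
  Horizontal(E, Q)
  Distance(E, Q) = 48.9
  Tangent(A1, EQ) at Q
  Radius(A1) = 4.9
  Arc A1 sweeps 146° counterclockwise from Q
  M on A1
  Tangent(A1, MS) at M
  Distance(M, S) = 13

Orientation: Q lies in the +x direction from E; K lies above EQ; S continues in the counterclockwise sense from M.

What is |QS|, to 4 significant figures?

18.11

E is at the origin; E and Q share the same y with |EQ| = 48.9 and Q on the +x side, so Q = (48.90, 0.000). The tangent condition forces KQ to be normal to EQ, so K = Q + (0, 4.9) = (48.90, 4.900). On A1, Q sits at bearing -90° from K; a 146° counterclockwise sweep puts M at bearing 56°, so M = K + 4.9·(cos 56°, sin 56°) = (51.64, 8.962). The tangent condition forces KM to be normal to MS, so MS runs along (−sin 56°, cos 56°); with |MS| = 13.0, S = (40.86, 16.23). Then |QS| = |S − Q| = 18.11.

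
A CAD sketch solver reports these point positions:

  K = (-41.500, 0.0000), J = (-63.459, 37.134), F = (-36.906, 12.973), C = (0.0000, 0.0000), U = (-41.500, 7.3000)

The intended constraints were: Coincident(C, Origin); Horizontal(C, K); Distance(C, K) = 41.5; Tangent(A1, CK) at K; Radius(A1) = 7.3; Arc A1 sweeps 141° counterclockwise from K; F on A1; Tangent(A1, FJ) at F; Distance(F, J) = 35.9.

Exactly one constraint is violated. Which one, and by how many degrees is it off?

Tangent(A1, FJ) at F — off by 3.30°.

C = (0.00, 0.00) ✓; C.y = 0.00, K.y = 0.00 ✓; |CK| = 41.50 ✓; ∠(UK, KC) = 90.00° ✓; |UK| = 7.300 ✓; bearing(U→F) − bearing(U→K) = 141.0° ✓; |UF| = 7.300 ✓; ∠(UF, FJ) = 93.30° ✗; |FJ| = 35.90 ✓.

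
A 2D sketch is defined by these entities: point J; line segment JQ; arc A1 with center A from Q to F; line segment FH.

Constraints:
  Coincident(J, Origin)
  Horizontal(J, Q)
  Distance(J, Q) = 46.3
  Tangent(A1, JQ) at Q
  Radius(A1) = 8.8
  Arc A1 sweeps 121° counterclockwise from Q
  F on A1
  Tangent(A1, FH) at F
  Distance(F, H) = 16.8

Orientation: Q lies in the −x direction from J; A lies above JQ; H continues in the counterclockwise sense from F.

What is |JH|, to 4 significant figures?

54.93

J is at the origin; J and Q share the same y with |JQ| = 46.3 and Q on the −x side, so Q = (-46.30, 0.000). The tangent condition forces AQ to be normal to JQ, so A = Q + (0, 8.8) = (-46.30, 8.800). On A1, Q sits at bearing -90° from A; a 121° counterclockwise sweep puts F at bearing 31°, so F = A + 8.8·(cos 31°, sin 31°) = (-38.76, 13.33). The tangent condition forces AF to be normal to FH, so FH runs along (−sin 31°, cos 31°); with |FH| = 16.8, H = (-47.41, 27.73). Then |JH| = |H − J| = 54.93.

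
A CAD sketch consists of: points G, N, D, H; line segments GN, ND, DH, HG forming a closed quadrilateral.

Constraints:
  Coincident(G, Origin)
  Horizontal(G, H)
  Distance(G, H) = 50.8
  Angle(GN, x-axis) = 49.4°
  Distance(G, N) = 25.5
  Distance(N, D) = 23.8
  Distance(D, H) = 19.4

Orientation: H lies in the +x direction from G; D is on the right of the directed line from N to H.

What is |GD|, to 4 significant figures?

31.42

Checks: |GH| = 50.80 ✓; |GN| = 25.50 ✓; |ND| = 23.80 ✓; |DH| = 19.40 ✓.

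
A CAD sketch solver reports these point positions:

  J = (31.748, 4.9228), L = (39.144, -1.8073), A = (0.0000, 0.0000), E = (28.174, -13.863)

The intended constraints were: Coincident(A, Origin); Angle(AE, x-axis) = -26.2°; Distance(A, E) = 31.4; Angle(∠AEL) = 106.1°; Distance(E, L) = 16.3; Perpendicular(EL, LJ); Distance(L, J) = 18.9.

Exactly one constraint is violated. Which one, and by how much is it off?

Distance(L, J) = 18.9 — off by 8.90.

A = (0.00, 0.00) ✓; AE at -26.20° ✓; |AE| = 31.40 ✓; ∠AEL = 106.1° ✓; |EL| = 16.30 ✓; ∠(EL, LJ) = 90.00° ✓; |LJ| = 10.00 ✗.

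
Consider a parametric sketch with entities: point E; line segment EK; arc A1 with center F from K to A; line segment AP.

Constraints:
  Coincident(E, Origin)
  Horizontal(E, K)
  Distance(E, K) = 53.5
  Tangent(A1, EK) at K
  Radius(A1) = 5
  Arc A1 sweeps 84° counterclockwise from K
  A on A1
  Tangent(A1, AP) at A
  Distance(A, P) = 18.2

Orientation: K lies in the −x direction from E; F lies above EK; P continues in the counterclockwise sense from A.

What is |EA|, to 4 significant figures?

48.73

E is at the origin; E and K share the same y with |EK| = 53.5 and K on the −x side, so K = (-53.50, 0.000). Since A1 is tangent to EK there, FK ⟂ EK, so F = K + (0, 5) = (-53.50, 5.000). On A1, K sits at bearing -90° from F; an 84° counterclockwise sweep puts A at bearing -6°, so A = F + 5.0·(cos -6°, sin -6°) = (-48.53, 4.477). Then |EA| = |A − E| = 48.73.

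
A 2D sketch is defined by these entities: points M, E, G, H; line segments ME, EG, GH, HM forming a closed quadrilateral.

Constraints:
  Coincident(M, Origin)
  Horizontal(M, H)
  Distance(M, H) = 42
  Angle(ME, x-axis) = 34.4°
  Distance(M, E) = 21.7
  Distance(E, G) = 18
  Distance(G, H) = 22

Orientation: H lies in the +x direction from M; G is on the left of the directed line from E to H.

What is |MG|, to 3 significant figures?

39.6

M is at the origin; M and H share the same y with |MH| = 42.0 and H in +x, so H = (42.0, 0). ME runs at 34.4° with |ME| = 21.7, so E = (17.9, 12.3). G is determined by |EG| = 18.0 and |GH| = 22.0 together: it lies at the intersection of circle(E, 18.0) and circle(H, 22.0). With |EH| = 27.0, the foot of the radical line on EH is 10.6 from E and the perpendicular offset is √(18.0² − 10.6²) = 14.6. Taking the left-of-EH solution: G = (33.9, 20.5).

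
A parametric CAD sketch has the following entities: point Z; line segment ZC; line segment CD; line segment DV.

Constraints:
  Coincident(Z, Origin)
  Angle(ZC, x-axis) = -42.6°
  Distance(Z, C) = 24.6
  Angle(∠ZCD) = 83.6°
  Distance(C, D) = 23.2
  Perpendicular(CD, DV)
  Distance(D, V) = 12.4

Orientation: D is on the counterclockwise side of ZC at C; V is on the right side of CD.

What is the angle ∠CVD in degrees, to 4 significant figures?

61.88°

Z is at the origin; ZC runs at -42.6° with length 24.6, so C = 24.6·(cos -42.6°, sin -42.6°) = (18.11, -16.65). ∠ZCD = 83.6°, so CD runs at -42.6° + (180° − 83.6°) = 53.80° from the x-axis; with |CD| = 23.2, D = C + 23.2·(cos 53.80°, sin 53.80°) = (31.81, 2.070). The perpendicularity gives DV at right angles to CD; with |DV| = 12.4 on the right of CD, V = D + 12.4·(0.8070, -0.5906) = (41.82, -5.253). Then cos ∠CVD = VC·VD / (|VC||VD|), giving 61.88°.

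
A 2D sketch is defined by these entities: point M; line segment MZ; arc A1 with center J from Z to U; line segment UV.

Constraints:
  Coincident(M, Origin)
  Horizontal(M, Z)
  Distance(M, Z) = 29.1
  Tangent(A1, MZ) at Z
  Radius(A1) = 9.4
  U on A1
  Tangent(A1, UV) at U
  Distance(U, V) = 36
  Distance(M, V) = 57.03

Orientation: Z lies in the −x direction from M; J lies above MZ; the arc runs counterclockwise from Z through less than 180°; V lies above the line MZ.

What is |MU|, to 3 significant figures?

24.0

Checks: |JU| = 9.400 ✓; ∠(JU, UV) = 90.00° ✓; |UV| = 36.00 ✓; |MV| = 57.03 ✓.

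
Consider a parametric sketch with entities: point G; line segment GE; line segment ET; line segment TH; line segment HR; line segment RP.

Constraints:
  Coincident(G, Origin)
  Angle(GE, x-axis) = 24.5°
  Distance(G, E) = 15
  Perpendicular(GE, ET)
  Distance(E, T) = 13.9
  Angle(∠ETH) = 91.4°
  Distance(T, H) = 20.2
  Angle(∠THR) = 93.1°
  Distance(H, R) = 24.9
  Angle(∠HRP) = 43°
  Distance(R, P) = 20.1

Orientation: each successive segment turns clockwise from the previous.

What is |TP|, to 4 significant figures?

13.01

G is at the origin; GE runs at 24.5° with length 15.0, so E = (13.65, 6.220). The perpendicularity gives ET at right angles to GE, so ET runs at -65.50°; with |ET| = 13.9, T = (19.41, -6.428). ∠ETH = 91.4° gives TH at -154.1° from the x-axis; with |TH| = 20.2, H = (1.243, -15.25). ∠THR = 93.1° gives HR at 119.0° from the x-axis; with |HR| = 24.9, R = (-10.83, 6.527). ∠HRP = 43.0° gives RP at -18.00° from the x-axis; with |RP| = 20.1, P = (8.287, 0.3153). Then |TP| = |P − T| = 13.01.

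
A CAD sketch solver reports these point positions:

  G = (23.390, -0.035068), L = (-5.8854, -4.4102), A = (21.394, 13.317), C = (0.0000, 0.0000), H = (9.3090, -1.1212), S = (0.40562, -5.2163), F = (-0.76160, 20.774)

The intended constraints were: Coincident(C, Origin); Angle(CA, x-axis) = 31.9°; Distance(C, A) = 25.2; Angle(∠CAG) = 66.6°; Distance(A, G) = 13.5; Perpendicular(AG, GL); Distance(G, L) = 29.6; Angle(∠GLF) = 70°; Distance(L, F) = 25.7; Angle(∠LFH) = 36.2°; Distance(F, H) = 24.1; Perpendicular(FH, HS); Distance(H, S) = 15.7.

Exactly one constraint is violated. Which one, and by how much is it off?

Distance(H, S) = 15.7 — off by 5.90.

C = (0.00, 0.00) ✓; CA at 31.90° ✓; |CA| = 25.20 ✓; ∠CAG = 66.60° ✓; |AG| = 13.50 ✓; ∠(AG, GL) = 90.00° ✓; |GL| = 29.60 ✓; ∠GLF = 70.00° ✓; |LF| = 25.70 ✓; ∠LFH = 36.20° ✓; |FH| = 24.10 ✓; ∠(FH, HS) = 90.00° ✓; |HS| = 9.800 ✗.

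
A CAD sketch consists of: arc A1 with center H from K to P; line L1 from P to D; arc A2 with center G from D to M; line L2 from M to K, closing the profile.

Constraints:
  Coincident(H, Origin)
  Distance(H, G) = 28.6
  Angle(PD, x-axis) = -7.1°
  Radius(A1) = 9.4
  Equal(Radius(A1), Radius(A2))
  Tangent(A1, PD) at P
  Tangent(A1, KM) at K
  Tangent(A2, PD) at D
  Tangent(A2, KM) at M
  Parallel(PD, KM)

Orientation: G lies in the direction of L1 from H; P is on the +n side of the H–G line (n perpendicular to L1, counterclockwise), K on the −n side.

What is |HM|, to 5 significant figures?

30.105

The slot axis is L1's direction at -7.1°, so u = (cos -7.1°, sin -7.1°) = (0.99233, -0.12360) and n = (−sin -7.1°, cos -7.1°) = (0.12360, 0.99233). H is at the origin and G lies 28.6 along u from H, so G = 28.6·u = (28.381, -3.5350). Tangency of A1 to both parallel lines with radius 9.4 puts P and K at H ± 9.4·n: P = (1.1619, 9.3279), K = (-1.1619, -9.3279). Equal radii place D and M the same way about G: D = G + 9.4·n = (29.543, 5.7929), M = G − 9.4·n = (27.219, -12.863). Then |HM| = |M − H| = 30.105.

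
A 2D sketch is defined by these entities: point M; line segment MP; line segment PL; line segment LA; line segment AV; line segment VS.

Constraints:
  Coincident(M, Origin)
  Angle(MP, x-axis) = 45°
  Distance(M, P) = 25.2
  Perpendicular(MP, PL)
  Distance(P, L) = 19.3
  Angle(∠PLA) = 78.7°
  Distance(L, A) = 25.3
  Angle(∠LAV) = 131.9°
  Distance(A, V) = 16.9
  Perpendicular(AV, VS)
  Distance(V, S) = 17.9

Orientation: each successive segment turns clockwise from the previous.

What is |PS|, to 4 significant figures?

20.27

M is at the origin; MP runs at 45.0° with length 25.2, so P = (17.82, 17.82). MP ⟂ PL, so PL runs at -45.00°; with |PL| = 19.3, L = (31.47, 4.172). ∠PLA = 78.7° gives LA at -146.3° from the x-axis; with |LA| = 25.3, A = (10.42, -9.866). ∠LAV = 131.9° gives AV at 165.6° from the x-axis; with |AV| = 16.9, V = (-5.951, -5.663). The perpendicularity gives VS at right angles to AV, so VS runs at 75.60°; with |VS| = 17.9, S = (-1.500, 11.67). Then |PS| = |S − P| = 20.27.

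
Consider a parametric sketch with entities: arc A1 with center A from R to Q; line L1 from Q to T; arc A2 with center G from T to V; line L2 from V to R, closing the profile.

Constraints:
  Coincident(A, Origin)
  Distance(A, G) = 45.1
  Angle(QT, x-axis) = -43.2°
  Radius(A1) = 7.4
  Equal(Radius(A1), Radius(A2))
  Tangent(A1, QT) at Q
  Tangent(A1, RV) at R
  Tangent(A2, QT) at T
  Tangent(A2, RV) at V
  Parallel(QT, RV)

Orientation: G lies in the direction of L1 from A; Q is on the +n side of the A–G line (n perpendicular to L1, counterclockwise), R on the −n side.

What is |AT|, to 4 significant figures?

45.70

Tangency of A1 to both parallel lines with radius 7.4 puts Q and R at A ± 7.4·n: Q = (5.066, 5.394), R = (-5.066, -5.394). Equal radii place T and V the same way about G: T = G + 7.4·n = (37.94, -25.48), V = G − 7.4·n = (27.81, -36.27). Then |AT| = |T − A| = 45.70.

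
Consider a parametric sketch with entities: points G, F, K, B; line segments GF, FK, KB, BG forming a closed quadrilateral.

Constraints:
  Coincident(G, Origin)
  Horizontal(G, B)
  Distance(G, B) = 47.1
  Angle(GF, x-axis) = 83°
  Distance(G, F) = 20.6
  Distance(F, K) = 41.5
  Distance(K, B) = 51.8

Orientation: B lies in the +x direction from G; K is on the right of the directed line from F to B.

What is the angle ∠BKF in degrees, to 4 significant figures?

62.29°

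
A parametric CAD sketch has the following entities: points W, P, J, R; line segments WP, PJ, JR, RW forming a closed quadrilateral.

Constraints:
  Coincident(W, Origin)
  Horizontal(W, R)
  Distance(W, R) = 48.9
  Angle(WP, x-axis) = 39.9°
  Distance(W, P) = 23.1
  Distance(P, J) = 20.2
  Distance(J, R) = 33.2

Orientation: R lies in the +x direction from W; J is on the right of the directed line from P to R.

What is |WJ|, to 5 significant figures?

16.984

Checks: |PJ| = 20.20 ✓; |JR| = 33.20 ✓.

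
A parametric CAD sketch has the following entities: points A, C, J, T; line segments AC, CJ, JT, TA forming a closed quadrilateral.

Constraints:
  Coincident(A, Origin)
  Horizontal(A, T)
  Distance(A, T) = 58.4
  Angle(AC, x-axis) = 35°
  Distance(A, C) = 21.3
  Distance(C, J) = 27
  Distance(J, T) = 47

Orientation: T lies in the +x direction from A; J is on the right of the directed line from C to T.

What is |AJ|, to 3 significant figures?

20.0

A is at the origin; A and T share the same y with |AT| = 58.4 and T in +x, so T = (58.4, 0). AC runs at 35.0° with |AC| = 21.3, so C = (17.4, 12.2). J is determined by |CJ| = 27.0 and |JT| = 47.0 together: it lies at the intersection of circle(C, 27.0) and circle(T, 47.0). With |CT| = 42.7, the foot of the radical line on CT is 4.05 from C and the perpendicular offset is √(27.0² − 4.05²) = 26.7. Taking the right-of-CT solution: J = (13.7, -14.5).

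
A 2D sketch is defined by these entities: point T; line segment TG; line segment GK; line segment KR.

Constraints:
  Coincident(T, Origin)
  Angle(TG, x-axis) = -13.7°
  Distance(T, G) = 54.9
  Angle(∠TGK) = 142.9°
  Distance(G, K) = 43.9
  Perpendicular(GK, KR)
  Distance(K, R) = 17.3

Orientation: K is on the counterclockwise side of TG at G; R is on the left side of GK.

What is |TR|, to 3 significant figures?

89.1

T is at the origin; TG runs at -13.7° with length 54.9, so G = 54.9·(cos -13.7°, sin -13.7°) = (53.3, -13.0). ∠TGK = 142.9°, so GK runs at -13.7° + (180° − 142.9°) = 23.4° from the x-axis; with |GK| = 43.9, K = G + 43.9·(cos 23.4°, sin 23.4°) = (93.6, 4.43). GK is perpendicular to KR; with |KR| = 17.3 on the left of GK, R = K + 17.3·(-0.397, 0.918) = (86.8, 20.3). Then |TR| = |R − T| = 89.1.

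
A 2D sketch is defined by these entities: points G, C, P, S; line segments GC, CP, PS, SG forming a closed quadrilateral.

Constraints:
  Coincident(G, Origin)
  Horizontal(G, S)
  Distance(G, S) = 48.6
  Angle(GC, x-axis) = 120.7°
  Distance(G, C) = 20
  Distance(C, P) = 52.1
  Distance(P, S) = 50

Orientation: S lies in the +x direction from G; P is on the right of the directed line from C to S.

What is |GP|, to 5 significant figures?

32.460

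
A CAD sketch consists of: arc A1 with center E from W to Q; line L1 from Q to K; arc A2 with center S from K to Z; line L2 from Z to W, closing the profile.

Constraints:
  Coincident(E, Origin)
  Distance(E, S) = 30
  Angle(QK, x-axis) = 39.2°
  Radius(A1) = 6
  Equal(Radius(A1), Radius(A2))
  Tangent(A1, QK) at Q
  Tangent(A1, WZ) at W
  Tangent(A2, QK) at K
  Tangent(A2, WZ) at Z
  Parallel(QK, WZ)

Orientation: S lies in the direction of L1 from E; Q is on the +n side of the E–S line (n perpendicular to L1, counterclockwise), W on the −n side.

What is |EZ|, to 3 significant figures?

30.6

Tangency of A1 to both parallel lines with radius 6.0 puts Q and W at E ± 6.0·n: Q = (-3.79, 4.65), W = (3.79, -4.65). Equal radii place K and Z the same way about S: K = S + 6.0·n = (19.5, 23.6), Z = S − 6.0·n = (27.0, 14.3). Then |EZ| = |Z − E| = 30.6.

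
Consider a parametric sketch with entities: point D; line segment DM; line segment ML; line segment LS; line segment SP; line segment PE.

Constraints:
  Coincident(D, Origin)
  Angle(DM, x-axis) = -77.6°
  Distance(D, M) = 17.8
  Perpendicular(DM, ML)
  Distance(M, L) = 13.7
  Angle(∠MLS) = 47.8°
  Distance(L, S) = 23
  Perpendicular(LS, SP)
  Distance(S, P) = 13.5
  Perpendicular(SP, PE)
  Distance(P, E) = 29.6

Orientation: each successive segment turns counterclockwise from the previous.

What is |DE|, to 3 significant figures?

32.8

LS ⟂ SP, so SP runs at -125°; with |SP| = 13.5, P = (-9.37, -12.1). The perpendicularity gives PE at right angles to SP, so PE runs at -35.4°; with |PE| = 29.6, E = (14.8, -29.3). Then |DE| = |E − D| = 32.8.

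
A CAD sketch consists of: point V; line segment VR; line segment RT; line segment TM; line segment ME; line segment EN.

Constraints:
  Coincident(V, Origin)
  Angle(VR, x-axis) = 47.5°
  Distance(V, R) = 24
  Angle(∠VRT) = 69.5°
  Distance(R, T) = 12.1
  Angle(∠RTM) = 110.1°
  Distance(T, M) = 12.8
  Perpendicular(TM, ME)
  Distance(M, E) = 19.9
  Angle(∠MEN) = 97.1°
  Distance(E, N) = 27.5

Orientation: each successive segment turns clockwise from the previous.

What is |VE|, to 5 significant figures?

11.196

V is at the origin; VR runs at 47.5° with length 24.0, so R = (16.214, 17.695). ∠VRT = 69.5° gives RT at -63.000° from the x-axis; with |RT| = 12.1, T = (21.707, 6.9135). ∠RTM = 110.1° gives TM at -132.90° from the x-axis; with |TM| = 12.8, M = (12.994, -2.4631). TM is perpendicular to ME, so ME runs at 137.10°; with |ME| = 19.9, E = (-1.5834, 11.083). Then |VE| = |E − V| = 11.196.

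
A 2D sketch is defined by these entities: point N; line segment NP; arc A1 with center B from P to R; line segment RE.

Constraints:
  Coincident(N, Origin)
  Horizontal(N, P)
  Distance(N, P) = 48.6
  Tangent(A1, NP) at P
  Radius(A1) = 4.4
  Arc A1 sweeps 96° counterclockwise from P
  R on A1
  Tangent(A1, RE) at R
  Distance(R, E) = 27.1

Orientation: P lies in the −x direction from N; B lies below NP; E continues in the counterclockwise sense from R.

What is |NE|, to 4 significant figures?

59.38

N is at the origin; NP is horizontal with |NP| = 48.6 and P on the −x side, so P = (-48.60, 0.000). Tangency of A1 to NP means the radius BP is perpendicular to NP, so B = P + (0, -4.4) = (-48.60, -4.400). On A1, P sits at bearing 90° from B; a 96° counterclockwise sweep puts R at bearing 186°, so R = B + 4.4·(cos 186°, sin 186°) = (-52.98, -4.860). The tangent condition forces BR to be normal to RE, so RE runs along (−sin 186°, cos 186°); with |RE| = 27.1, E = (-50.14, -31.81). Then |NE| = |E − N| = 59.38.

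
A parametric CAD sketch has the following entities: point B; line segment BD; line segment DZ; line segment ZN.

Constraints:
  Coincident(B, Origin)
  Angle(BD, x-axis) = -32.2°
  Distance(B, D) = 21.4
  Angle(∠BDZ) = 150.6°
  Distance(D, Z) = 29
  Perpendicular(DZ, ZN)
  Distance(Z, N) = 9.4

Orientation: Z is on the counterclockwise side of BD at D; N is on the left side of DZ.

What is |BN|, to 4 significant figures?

47.66

B is at the origin; BD runs at -32.2° with length 21.4, so D = 21.4·(cos -32.2°, sin -32.2°) = (18.11, -11.40). ∠BDZ = 150.6°, so DZ runs at -32.2° + (180° − 150.6°) = -2.800° from the x-axis; with |DZ| = 29.0, Z = D + 29.0·(cos -2.800°, sin -2.800°) = (47.07, -12.82). DZ is perpendicular to ZN; with |ZN| = 9.4 on the left of DZ, N = Z + 9.4·(0.04885, 0.9988) = (47.53, -3.431). Then |BN| = |N − B| = 47.66.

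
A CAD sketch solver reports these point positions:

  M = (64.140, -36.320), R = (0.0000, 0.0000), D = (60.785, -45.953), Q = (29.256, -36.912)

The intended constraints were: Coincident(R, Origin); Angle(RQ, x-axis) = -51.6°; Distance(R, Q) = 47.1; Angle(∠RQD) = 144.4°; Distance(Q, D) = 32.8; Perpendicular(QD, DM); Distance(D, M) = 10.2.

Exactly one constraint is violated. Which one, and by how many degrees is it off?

Perpendicular(QD, DM) — off by 3.20°.

R = (0.00, 0.00) ✓; RQ at -51.60° ✓; |RQ| = 47.10 ✓; ∠RQD = 144.4° ✓; |QD| = 32.80 ✓; ∠(QD, DM) = 86.80° ✗; |DM| = 10.20 ✓.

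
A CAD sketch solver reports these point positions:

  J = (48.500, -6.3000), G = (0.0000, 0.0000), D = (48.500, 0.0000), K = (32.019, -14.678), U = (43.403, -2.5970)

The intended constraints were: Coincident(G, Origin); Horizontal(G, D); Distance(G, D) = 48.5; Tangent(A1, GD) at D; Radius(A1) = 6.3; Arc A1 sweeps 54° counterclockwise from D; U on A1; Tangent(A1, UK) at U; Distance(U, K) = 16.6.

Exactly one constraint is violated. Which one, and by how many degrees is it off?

Tangent(A1, UK) at U — off by 7.30°.

G = (0.00, 0.00) ✓; G.y = 0.00, D.y = 0.00 ✓; |GD| = 48.50 ✓; ∠(JD, DG) = 90.00° ✓; |JD| = 6.300 ✓; bearing(J→U) − bearing(J→D) = 54.00° ✓; |JU| = 6.300 ✓; ∠(JU, UK) = 97.30° ✗; |UK| = 16.60 ✓.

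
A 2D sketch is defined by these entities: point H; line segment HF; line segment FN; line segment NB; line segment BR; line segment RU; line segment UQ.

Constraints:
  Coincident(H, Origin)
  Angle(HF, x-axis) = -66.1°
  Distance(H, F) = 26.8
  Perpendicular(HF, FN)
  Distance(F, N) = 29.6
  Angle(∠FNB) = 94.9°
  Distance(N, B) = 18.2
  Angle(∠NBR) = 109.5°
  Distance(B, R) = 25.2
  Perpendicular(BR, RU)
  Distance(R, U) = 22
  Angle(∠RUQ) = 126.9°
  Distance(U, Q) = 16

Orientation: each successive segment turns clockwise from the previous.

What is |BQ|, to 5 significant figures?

33.954

H is at the origin; HF runs at -66.1° with length 26.8, so F = (10.858, -24.502). The perpendicularity gives FN at right angles to HF, so FN runs at -156.10°; with |FN| = 29.6, N = (-16.204, -36.494). ∠FNB = 94.9° gives NB at 118.80° from the x-axis; with |NB| = 18.2, B = (-24.972, -20.545). ∠NBR = 109.5° gives BR at 48.300° from the x-axis; with |BR| = 25.2, R = (-8.2082, -1.7301). BR is perpendicular to RU, so RU runs at -41.700°; with |RU| = 22.0, U = (8.2178, -16.365). ∠RUQ = 126.9° gives UQ at -94.800° from the x-axis; with |UQ| = 16.0, Q = (6.8790, -32.309). Then |BQ| = |Q − B| = 33.954.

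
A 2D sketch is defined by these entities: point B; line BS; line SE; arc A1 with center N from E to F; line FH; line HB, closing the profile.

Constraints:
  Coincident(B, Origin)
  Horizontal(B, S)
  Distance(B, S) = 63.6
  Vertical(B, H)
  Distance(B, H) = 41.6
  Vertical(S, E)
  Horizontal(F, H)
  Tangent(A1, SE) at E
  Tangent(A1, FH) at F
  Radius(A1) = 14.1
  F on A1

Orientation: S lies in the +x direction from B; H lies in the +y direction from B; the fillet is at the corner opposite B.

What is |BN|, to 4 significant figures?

56.63

B is at the origin; BS is horizontal with |BS| = 63.6 and S on the +x side, so S = (63.60, 0.000). B and H share the same x with |BH| = 41.6 and H on the +y side, so H = (0.000, 41.60). The virtual corner opposite B is at (63.60, 41.60). Tangency of A1 to SE means the radius NE is perpendicular to SE and the tangent condition forces NF to be normal to FH, with radius 14.1, so the center N sits 14.1 in from both sides at N = (49.50, 27.50). Then |BN| = |N − B| = 56.63.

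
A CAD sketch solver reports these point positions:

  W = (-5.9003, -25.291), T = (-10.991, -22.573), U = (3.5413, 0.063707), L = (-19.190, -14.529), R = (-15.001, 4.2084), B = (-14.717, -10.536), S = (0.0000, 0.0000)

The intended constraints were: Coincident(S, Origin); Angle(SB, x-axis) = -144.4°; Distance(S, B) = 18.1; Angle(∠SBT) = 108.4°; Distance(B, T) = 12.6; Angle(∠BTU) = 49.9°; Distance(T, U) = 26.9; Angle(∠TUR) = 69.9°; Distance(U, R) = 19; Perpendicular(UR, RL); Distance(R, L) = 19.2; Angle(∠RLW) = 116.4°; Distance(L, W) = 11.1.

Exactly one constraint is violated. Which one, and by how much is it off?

Distance(L, W) = 11.1 — off by 6.00.

S = (0.00, 0.00) ✓; SB at -144.4° ✓; |SB| = 18.10 ✓; ∠SBT = 108.4° ✓; |BT| = 12.60 ✓; ∠BTU = 49.90° ✓; |TU| = 26.90 ✓; ∠TUR = 69.90° ✓; |UR| = 19.00 ✓; ∠(UR, RL) = 90.00° ✓; |RL| = 19.20 ✓; ∠RLW = 116.4° ✓; |LW| = 17.10 ✗.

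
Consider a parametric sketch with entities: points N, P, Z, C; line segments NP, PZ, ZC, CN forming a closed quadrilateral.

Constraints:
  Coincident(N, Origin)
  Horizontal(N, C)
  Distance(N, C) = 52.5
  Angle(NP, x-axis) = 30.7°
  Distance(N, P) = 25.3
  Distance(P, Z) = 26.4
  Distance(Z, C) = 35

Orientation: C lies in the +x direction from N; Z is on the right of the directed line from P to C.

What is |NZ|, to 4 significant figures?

24.25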